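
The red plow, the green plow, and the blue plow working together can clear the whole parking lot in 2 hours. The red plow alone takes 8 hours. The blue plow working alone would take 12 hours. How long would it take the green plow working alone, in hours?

Combined rate is 1/2 per hour.
Known contribution: 1/8 + 1/12 = (3 + 2)/24 = 5/24 per hour.
So the green plow's rate is 1/2 − 5/24 = 7/24, meaning 24/7 hours alone.

24/7 hours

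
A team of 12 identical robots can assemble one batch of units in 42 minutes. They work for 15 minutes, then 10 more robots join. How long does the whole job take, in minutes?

One robot does 1/504 of the job per minute.
After 15 minutes with 12 robots, 5/14 is done (9/14 left).
With 22 robots the rate is 22/504 = 11/252, so the rest takes 9/14 ÷ 11/252 = 162/11 minutes.
Total = 15 + 162/11 = 327/11 minutes.

327/11 minutes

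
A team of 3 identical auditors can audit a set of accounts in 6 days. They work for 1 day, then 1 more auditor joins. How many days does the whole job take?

19/4 days

One auditor does 1/18 of the job per day.
After 1 day with 3 auditors, 1/6 is done (5/6 left).
With 4 auditors the rate is 4/18 = 2/9, so the rest takes 5/6 ÷ 2/9 = 15/4 days.
Total = 1 + 15/4 = 19/4 days.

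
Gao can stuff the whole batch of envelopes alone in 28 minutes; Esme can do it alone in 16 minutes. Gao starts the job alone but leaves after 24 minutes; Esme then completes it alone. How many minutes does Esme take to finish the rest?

16/7 minutes

In 24 minutes Gao does 24/28 = 6/7 of the job, leaving 1/7.
Esme works at 1/16 per minute, so finishing takes 1/7 ÷ 1/16 = 16/7 minutes.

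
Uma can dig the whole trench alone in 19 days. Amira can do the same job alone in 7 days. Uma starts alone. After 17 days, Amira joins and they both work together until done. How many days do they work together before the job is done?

In the first 17 days Uma alone does 17/19 of the job, leaving 2/19.
Once everyone is working, combined rate: 1/19 + 1/7 = (7 + 19)/133 = 26/133 per day.
Remaining 2/19 at 26/133 per day takes 7/13 days.

7/13 days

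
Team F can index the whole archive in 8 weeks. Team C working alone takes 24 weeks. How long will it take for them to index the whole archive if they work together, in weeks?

With two workers the combined time is the product over the sum: 8·24/(8+24) = 192/32 = 6 weeks.

6 weeks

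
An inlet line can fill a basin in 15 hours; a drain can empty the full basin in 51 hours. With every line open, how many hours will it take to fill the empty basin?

Net rate = 1/15 − 1/51 = (17 − 5)/255 = 12/255 = 4/85 per hour.
Filling time = 1 ÷ (4/85) = 85/4 hours.

85/4 hours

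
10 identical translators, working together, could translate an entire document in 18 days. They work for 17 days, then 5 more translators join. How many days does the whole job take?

One translator does 1/180 of the job per day.
After 17 days with 10 translators, 17/18 is done (1/18 left).
With 15 translators the rate is 15/180 = 1/12, so the rest takes 1/18 ÷ 1/12 = 2/3 days.
Total = 17 + 2/3 = 53/3 days.

53/3 days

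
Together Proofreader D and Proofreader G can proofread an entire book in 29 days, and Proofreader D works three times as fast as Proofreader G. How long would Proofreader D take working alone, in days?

Let Proofreader G's rate be r; then Proofreader D's rate is 3r, so together (3 + 1)r = 4r = 1/29.
Thus r = 1/116 per day.
Proofreader G alone: 116 days; Proofreader D alone: 116/3 days.

116/3 days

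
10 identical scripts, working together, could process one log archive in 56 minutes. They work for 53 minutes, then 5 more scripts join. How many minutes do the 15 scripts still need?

One script does 1/560 of the job per minute.
After 53 minutes with 10 scripts, 53/56 is done (3/56 left).
With 15 scripts the rate is 15/560 = 3/112, so the rest takes 3/56 ÷ 3/112 = 2 minutes.

2 minutes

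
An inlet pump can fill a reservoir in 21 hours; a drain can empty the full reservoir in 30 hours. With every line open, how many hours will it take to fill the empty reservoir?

Net rate = 1/21 − 1/30 = (10 − 7)/210 = 3/210 = 1/70 per hour.
Filling time = 1 ÷ (1/70) = 70 hours.

70 hours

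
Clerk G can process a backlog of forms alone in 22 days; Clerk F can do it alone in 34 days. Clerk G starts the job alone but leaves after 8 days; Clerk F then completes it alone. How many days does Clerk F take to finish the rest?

In 8 days Clerk G does 8/22 = 4/11 of the job, leaving 7/11.
Clerk F works at 1/34 per day, so finishing takes 7/11 ÷ 1/34 = 238/11 days.

238/11 days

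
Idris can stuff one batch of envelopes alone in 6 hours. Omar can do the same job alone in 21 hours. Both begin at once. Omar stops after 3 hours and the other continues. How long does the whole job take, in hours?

In the first 3 hours the combined rate is 3/14, so 9/14 of the job is done, leaving 5/14.
After Omar leaves the rate is 1/6 per hour; the remaining 5/14 takes 15/7 hours.
Total = 3 + 15/7 = 36/7 hours.

36/7 hours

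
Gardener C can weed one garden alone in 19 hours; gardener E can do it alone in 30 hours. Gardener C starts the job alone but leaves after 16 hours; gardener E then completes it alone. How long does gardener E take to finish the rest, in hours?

90/19 hours

In 16 hours gardener C does 16/19 of the job, leaving 3/19.
Gardener E works at 1/30 per hour, so finishing takes 3/19 ÷ 1/30 = 90/19 hours.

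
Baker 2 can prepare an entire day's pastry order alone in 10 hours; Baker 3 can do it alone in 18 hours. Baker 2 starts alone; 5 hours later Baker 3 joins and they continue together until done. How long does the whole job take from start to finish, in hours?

115/14 hours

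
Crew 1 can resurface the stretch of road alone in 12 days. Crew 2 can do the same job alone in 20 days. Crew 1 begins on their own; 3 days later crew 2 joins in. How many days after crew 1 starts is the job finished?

In the first 3 days crew 1 alone does 3/12 = 1/4 of the job, leaving 3/4.
Once everyone is working, combined rate: 1/12 + 1/20 = (5 + 3)/60 = 8/60 = 2/15 per day.
Remaining 3/4 at 2/15 per day takes 45/8 days.
Total from the start = 3 + 45/8 = 69/8 days.

69/8 days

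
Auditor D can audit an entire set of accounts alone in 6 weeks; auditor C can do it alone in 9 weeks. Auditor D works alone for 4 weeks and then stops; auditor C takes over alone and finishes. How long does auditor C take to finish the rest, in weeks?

3 weeks

In 4 weeks auditor D does 4/6 = 2/3 of the job, leaving 1/3.
Auditor C works at 1/9 per week, so finishing takes 1/3 ÷ 1/9 = 3 weeks.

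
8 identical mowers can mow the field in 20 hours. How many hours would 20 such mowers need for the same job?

Total work is 8·20 = 160 mower-hours.
With 20 mowers: 160/20 = 8 hours.

8 hours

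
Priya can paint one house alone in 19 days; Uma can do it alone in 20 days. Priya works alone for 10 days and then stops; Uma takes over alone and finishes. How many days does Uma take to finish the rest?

180/19 days

In 10 days Priya does 10/19 of the job, leaving 9/19.
Uma works at 1/20 per day, so finishing takes 9/19 ÷ 1/20 = 180/19 days.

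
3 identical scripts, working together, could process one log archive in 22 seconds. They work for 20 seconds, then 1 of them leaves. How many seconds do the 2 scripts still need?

One script does 1/66 of the job per second.
After 20 seconds with 3 scripts, 10/11 is done (1/11 left).
With 2 scripts the rate is 2/66 = 1/33, so the rest takes 1/11 ÷ 1/33 = 3 seconds.

3 seconds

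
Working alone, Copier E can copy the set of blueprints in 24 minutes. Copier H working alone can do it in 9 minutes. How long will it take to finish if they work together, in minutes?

72/11 minutes

Combined rate: 1/24 + 1/9 = (3 + 8)/72 = 11/72 per minute.
Time = 1 ÷ (11/72) = 72/11 minutes.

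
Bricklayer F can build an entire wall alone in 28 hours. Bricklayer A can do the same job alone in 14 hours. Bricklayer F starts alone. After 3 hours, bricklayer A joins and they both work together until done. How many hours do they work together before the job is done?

In the first 3 hours bricklayer F alone does 3/28 of the job, leaving 25/28.
Once everyone is working, combined rate: 1/28 + 1/14 = (1 + 2)/28 = 3/28 per hour.
Remaining 25/28 at 3/28 per hour takes 25/3 hours.

25/3 hours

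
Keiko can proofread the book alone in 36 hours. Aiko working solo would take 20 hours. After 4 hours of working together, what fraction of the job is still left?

31/45

Combined rate: 1/36 + 1/20 = (5 + 9)/180 = 14/180 = 7/90 per hour.
In 4 hours they complete 4·7/90 = 14/45 of the job.
So 31/45 remains.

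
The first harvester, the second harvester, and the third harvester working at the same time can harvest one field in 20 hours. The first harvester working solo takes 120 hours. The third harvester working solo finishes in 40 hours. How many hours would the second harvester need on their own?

60 hours

Combined rate is 1/20 per hour.
Known contribution: 1/120 + 1/40 = (1 + 3)/120 = 4/120 = 1/30 per hour.
So the second harvester's rate is 1/20 − 1/30 = 1/60, meaning 60 hours alone.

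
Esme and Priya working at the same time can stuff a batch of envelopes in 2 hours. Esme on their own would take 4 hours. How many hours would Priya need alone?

4 hours

Combined rate is 1/2 per hour.
Known contribution: 1/4 per hour.
So Priya's rate is 1/2 − 1/4 = 1/4, meaning 4 hours alone.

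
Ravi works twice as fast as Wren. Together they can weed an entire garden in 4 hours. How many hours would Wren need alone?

Let Wren's rate be r; then Ravi's rate is 2r, so together (2 + 1)r = 3r = 1/4.
Thus r = 1/12 per hour.
Wren alone: 12 hours; Ravi alone: 6 hours.

12 hours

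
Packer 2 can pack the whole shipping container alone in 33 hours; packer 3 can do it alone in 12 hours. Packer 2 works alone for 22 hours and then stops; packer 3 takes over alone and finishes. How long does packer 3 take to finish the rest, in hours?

In 22 hours packer 2 does 22/33 = 2/3 of the job, leaving 1/3.
Packer 3 works at 1/12 per hour, so finishing takes 1/3 ÷ 1/12 = 4 hours.

4 hours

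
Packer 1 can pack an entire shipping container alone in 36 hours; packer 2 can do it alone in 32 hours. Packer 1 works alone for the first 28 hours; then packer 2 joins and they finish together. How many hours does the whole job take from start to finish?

540/17 hours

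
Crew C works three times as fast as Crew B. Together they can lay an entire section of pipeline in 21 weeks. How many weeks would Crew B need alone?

Let Crew B's rate be r; then Crew C's rate is 3r, so together (3 + 1)r = 4r = 1/21.
Thus r = 1/84 per week.
Crew B alone: 84 weeks; Crew C alone: 28 weeks.

84 weeks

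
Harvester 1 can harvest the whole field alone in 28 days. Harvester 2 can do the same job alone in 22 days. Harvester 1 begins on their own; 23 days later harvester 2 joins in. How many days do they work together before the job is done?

11/5 days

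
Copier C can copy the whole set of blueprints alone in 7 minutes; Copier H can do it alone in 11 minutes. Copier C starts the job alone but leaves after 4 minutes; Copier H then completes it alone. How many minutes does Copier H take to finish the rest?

33/7 minutes

In 4 minutes Copier C does 4/7 of the job, leaving 3/7.
Copier H works at 1/11 per minute, so finishing takes 3/7 ÷ 1/11 = 33/7 minutes.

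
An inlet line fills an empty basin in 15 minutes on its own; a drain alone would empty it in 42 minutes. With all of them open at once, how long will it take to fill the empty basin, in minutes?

70/3 minutes

Net rate = 1/15 − 1/42 = (14 − 5)/210 = 9/210 = 3/70 per minute.
Filling time = 1 ÷ (3/70) = 70/3 minutes.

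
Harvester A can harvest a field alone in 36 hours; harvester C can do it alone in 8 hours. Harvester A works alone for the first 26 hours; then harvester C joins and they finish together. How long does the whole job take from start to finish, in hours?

In 26 hours harvester A does 26/36 = 13/18 of the job, leaving 5/18.
Harvester A and harvester C together work at 11/72 per hour, so finishing takes 5/18 ÷ 11/72 = 20/11 hours.
Total time = 26 + 20/11 = 306/11 hours.

306/11 hours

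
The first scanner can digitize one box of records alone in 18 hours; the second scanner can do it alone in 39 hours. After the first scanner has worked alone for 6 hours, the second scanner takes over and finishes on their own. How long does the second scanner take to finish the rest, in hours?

26 hours

In 6 hours the first scanner does 6/18 = 1/3 of the job, leaving 2/3.
The second scanner works at 1/39 per hour, so finishing takes 2/3 ÷ 1/39 = 26 hours.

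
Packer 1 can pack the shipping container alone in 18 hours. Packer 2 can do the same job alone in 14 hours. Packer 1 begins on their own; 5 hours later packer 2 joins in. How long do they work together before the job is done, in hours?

In the first 5 hours packer 1 alone does 5/18 of the job, leaving 13/18.
Once everyone is working, combined rate: 1/18 + 1/14 = (7 + 9)/126 = 16/126 = 8/63 per hour.
Remaining 13/18 at 8/63 per hour takes 91/16 hours.

91/16 hours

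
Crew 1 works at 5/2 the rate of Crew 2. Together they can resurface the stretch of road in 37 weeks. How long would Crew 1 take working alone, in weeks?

Let Crew 2's rate be r; then Crew 1's rate is (5/2)r, so together (5/2 + 1)r = (7/2)r = 1/37.
Thus r = 2/259 per week.
Crew 2 alone: 259/2 weeks; Crew 1 alone: 259/5 weeks.

259/5 weeks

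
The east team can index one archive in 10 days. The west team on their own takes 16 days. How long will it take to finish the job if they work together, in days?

Combined rate: 1/10 + 1/16 = (8 + 5)/80 = 13/80 per day.
Time = 1 ÷ (13/80) = 80/13 days.

80/13 days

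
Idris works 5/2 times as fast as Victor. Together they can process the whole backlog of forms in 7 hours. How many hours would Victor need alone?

49/2 hours

Let Victor's rate be r; then Idris's rate is (5/2)r, so together (5/2 + 1)r = (7/2)r = 1/7.
Thus r = 2/49 per hour.
Victor alone: 49/2 hours; Idris alone: 49/5 hours.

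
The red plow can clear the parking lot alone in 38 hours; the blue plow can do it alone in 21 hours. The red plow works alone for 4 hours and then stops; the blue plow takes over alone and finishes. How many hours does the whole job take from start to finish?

In 4 hours the red plow does 4/38 = 2/19 of the job, leaving 17/19.
The blue plow works at 1/21 per hour, so finishing takes 17/19 ÷ 1/21 = 357/19 hours.
Total time = 4 + 357/19 = 433/19 hours.

433/19 hours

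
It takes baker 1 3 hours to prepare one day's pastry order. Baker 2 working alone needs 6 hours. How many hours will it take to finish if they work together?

Combined rate: 1/3 + 1/6 = (2 + 1)/6 = 3/6 = 1/2 per hour.
Time = 1 ÷ (1/2) = 2 hours.

2 hours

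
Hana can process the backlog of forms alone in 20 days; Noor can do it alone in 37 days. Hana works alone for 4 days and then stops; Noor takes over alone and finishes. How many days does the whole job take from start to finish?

In 4 days Hana does 4/20 = 1/5 of the job, leaving 4/5.
Noor works at 1/37 per day, so finishing takes 4/5 ÷ 1/37 = 148/5 days.
Total time = 4 + 148/5 = 168/5 days.

168/5 days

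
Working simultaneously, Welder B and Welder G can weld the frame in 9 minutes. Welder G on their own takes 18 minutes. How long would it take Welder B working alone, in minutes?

18 minutes

Combined rate is 1/9 per minute.
Known contribution: 1/18 per minute.
So Welder B's rate is 1/9 − 1/18 = 1/18, meaning 18 minutes alone.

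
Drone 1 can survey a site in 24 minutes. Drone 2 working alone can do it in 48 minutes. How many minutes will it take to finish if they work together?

16 minutes

With two workers the combined time is the product over the sum: 24·48/(24+48) = 1152/72 = 16 minutes.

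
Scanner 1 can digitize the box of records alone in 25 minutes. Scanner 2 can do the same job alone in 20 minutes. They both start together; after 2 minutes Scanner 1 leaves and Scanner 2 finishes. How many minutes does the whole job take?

In the first 2 minutes the combined rate is 9/100, so 9/50 of the job is done, leaving 41/50.
After Scanner 1 leaves the rate is 1/20 per minute; the remaining 41/50 takes 82/5 minutes.
Total = 2 + 82/5 = 92/5 minutes.

92/5 minutes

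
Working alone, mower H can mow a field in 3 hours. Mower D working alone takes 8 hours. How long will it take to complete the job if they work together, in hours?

Combined rate: 1/3 + 1/8 = (8 + 3)/24 = 11/24 per hour.
Time = 1 ÷ (11/24) = 24/11 hours.

24/11 hours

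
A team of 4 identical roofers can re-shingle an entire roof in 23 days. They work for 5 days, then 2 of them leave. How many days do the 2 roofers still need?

One roofer does 1/92 of the job per day.
After 5 days with 4 roofers, 5/23 is done (18/23 left).
With 2 roofers the rate is 2/92 = 1/46, so the rest takes 18/23 ÷ 1/46 = 36 days.

36 days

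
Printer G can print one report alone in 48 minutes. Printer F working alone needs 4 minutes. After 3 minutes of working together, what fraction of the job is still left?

3/16

Combined rate: 1/48 + 1/4 = (1 + 12)/48 = 13/48 per minute.
In 3 minutes they complete 3·13/48 = 13/16 of the job.
So 3/16 remains.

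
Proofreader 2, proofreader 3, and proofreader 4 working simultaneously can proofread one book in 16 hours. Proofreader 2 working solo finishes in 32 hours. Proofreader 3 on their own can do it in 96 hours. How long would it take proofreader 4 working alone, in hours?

48 hours

Combined rate is 1/16 per hour.
Known contribution: 1/32 + 1/96 = (3 + 1)/96 = 4/96 = 1/24 per hour.
So proofreader 4's rate is 1/16 − 1/24 = 1/48, meaning 48 hours alone.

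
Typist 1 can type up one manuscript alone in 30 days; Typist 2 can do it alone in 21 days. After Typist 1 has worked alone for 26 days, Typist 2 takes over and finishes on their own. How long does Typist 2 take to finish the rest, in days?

In 26 days Typist 1 does 26/30 = 13/15 of the job, leaving 2/15.
Typist 2 works at 1/21 per day, so finishing takes 2/15 ÷ 1/21 = 14/5 days.

14/5 days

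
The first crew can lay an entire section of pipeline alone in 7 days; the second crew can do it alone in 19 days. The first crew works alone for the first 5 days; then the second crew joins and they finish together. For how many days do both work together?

19/13 days

In 5 days the first crew does 5/7 of the job, leaving 2/7.
The first crew and the second crew together work at 26/133 per day, so finishing takes 2/7 ÷ 26/133 = 19/13 days.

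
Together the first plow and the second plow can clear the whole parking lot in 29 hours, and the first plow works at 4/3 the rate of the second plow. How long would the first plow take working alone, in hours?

203/4 hours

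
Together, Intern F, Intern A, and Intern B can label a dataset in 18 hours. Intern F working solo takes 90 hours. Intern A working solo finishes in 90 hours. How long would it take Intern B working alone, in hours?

30 hours

Combined rate is 1/18 per hour.
Known contribution: 1/90 + 1/90 = (1 + 1)/90 = 2/90 = 1/45 per hour.
So Intern B's rate is 1/18 − 1/45 = 1/30, meaning 30 hours alone.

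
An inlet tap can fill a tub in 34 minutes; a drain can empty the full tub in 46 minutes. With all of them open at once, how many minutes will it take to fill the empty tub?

Net rate = 1/34 − 1/46 = (23 − 17)/782 = 6/782 = 3/391 per minute.
Filling time = 1 ÷ (3/391) = 391/3 minutes.

391/3 minutes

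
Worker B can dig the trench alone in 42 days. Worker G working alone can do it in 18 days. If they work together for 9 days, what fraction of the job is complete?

Combined rate: 1/42 + 1/18 = (3 + 7)/126 = 10/126 = 5/63 per day.
In 9 days they complete 9·5/63 = 5/7 of the job.

5/7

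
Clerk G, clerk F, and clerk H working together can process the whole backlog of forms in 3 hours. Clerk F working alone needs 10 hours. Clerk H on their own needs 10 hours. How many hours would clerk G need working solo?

15/2 hours

Combined rate is 1/3 per hour.
Known contribution: 1/10 + 1/10 = (1 + 1)/10 = 2/10 = 1/5 per hour.
So clerk G's rate is 1/3 − 1/5 = 2/15, meaning 15/2 hours alone.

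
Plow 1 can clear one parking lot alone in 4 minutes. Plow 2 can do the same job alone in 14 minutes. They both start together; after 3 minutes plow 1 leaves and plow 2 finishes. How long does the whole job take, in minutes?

In the first 3 minutes the combined rate is 9/28, so 27/28 of the job is done, leaving 1/28.
After plow 1 leaves the rate is 1/14 per minute; the remaining 1/28 takes 1/2 minutes.
Total = 3 + 1/2 = 7/2 minutes.

7/2 minutes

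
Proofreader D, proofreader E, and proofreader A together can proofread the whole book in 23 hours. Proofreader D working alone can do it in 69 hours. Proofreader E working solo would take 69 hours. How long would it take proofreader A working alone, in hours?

69 hours

Combined rate is 1/23 per hour.
Known contribution: 1/69 + 1/69 = (1 + 1)/69 = 2/69 per hour.
So proofreader A's rate is 1/23 − 2/69 = 1/69, meaning 69 hours alone.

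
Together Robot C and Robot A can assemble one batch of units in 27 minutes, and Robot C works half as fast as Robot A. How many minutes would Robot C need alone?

81 minutes

Let Robot A's rate be r; then Robot C's rate is (1/2)r, so together (1/2 + 1)r = (3/2)r = 1/27.
Thus r = 2/81 per minute.
Robot A alone: 81/2 minutes; Robot C alone: 81 minutes.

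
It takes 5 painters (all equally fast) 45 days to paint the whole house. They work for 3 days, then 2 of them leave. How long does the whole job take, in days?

73 days

One painter does 1/225 of the job per day.
After 3 days with 5 painters, 1/15 is done (14/15 left).
With 3 painters the rate is 3/225 = 1/75, so the rest takes 14/15 ÷ 1/75 = 70 days.
Total = 3 + 70 = 73 days.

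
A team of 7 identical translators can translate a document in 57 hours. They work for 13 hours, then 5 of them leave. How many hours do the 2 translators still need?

154 hours

One translator does 1/399 of the job per hour.
After 13 hours with 7 translators, 13/57 is done (44/57 left).
With 2 translators the rate is 2/399, so the rest takes 44/57 ÷ 2/399 = 154 hours.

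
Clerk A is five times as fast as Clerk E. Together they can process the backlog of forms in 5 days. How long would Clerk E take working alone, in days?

Let Clerk E's rate be r; then Clerk A's rate is 5r, so together (5 + 1)r = 6r = 1/5.
Thus r = 1/30 per day.
Clerk E alone: 30 days; Clerk A alone: 6 days.

30 days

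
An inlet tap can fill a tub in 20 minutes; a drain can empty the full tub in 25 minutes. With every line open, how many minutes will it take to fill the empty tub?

Net rate = 1/20 − 1/25 = (5 − 4)/100 = 1/100 per minute.
Filling time = 1 ÷ (1/100) = 100 minutes.

100 minutes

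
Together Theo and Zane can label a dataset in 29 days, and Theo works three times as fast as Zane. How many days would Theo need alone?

Let Zane's rate be r; then Theo's rate is 3r, so together (3 + 1)r = 4r = 1/29.
Thus r = 1/116 per day.
Zane alone: 116 days; Theo alone: 116/3 days.

116/3 days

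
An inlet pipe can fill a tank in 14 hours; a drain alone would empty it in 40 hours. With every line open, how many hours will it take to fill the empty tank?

Net rate = 1/14 − 1/40 = (20 − 7)/280 = 13/280 per hour.
Filling time = 1 ÷ (13/280) = 280/13 hours.

280/13 hours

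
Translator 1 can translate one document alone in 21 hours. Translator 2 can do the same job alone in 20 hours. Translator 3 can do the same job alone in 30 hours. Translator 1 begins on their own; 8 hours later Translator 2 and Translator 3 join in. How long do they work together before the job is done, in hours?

52/11 hours

In the first 8 hours Translator 1 alone does 8/21 of the job, leaving 13/21.
Once everyone is working, combined rate: 1/21 + 1/20 + 1/30 = (20 + 21 + 14)/420 = 55/420 = 11/84 per hour.
Remaining 13/21 at 11/84 per hour takes 52/11 hours.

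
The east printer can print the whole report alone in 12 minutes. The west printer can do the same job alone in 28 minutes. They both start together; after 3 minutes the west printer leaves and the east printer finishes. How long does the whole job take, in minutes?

75/7 minutes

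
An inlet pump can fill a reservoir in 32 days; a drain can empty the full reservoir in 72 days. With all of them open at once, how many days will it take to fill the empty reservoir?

Net rate = 1/32 − 1/72 = (9 − 4)/288 = 5/288 per day.
Filling time = 1 ÷ (5/288) = 288/5 days.

288/5 days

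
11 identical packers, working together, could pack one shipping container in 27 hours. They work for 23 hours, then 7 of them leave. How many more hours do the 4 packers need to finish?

11 hours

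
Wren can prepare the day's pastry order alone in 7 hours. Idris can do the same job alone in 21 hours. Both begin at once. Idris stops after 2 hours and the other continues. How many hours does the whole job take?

19/3 hours

In the first 2 hours the combined rate is 4/21, so 8/21 of the job is done, leaving 13/21.
After Idris leaves the rate is 1/7 per hour; the remaining 13/21 takes 13/3 hours.
Total = 2 + 13/3 = 19/3 hours.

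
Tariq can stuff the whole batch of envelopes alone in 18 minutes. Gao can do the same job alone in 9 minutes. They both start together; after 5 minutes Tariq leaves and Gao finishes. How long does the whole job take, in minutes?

In the first 5 minutes the combined rate is 1/6, so 5/6 of the job is done, leaving 1/6.
After Tariq leaves the rate is 1/9 per minute; the remaining 1/6 takes 3/2 minutes.
Total = 5 + 3/2 = 13/2 minutes.

13/2 minutes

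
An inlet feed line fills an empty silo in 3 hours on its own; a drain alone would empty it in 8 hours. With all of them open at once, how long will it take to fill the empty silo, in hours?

24/5 hours

Net rate = 1/3 − 1/8 = (8 − 3)/24 = 5/24 per hour.
Filling time = 1 ÷ (5/24) = 24/5 hours.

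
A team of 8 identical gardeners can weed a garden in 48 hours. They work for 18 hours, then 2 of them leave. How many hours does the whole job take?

One gardener does 1/384 of the job per hour.
After 18 hours with 8 gardeners, 3/8 is done (5/8 left).
With 6 gardeners the rate is 6/384 = 1/64, so the rest takes 5/8 ÷ 1/64 = 40 hours.
Total = 18 + 40 = 58 hours.

58 hours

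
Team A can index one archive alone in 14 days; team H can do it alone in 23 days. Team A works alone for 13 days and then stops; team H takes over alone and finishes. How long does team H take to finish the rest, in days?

In 13 days team A does 13/14 of the job, leaving 1/14.
Team H works at 1/23 per day, so finishing takes 1/14 ÷ 1/23 = 23/14 days.

23/14 days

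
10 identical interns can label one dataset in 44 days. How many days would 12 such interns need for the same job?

110/3 days

Total work is 10·44 = 440 intern-days.
With 12 interns: 440/12 = 110/3 days.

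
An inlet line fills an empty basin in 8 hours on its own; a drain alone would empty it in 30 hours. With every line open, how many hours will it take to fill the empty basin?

Net rate = 1/8 − 1/30 = (15 − 4)/120 = 11/120 per hour.
Filling time = 1 ÷ (11/120) = 120/11 hours.

120/11 hours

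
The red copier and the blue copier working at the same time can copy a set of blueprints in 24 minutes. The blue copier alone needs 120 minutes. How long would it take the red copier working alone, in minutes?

30 minutes

Combined rate is 1/24 per minute.
Known contribution: 1/120 per minute.
So the red copier's rate is 1/24 − 1/120 = 1/30, meaning 30 minutes alone.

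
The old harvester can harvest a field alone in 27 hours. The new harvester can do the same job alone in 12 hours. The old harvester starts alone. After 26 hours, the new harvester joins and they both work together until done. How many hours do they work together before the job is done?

In the first 26 hours the old harvester alone does 26/27 of the job, leaving 1/27.
Once everyone is working, combined rate: 1/27 + 1/12 = (4 + 9)/108 = 13/108 per hour.
Remaining 1/27 at 13/108 per hour takes 4/13 hours.

4/13 hours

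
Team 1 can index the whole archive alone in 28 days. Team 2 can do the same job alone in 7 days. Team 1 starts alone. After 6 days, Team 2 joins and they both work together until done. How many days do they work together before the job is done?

22/5 days

In the first 6 days Team 1 alone does 6/28 = 3/14 of the job, leaving 11/14.
Once everyone is working, combined rate: 1/28 + 1/7 = (1 + 4)/28 = 5/28 per day.
Remaining 11/14 at 5/28 per day takes 22/5 days.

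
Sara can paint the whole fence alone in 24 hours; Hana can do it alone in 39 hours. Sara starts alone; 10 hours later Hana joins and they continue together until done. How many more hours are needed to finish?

26/3 hours

In 10 hours Sara does 10/24 = 5/12 of the job, leaving 7/12.
Sara and Hana together work at 7/104 per hour, so finishing takes 7/12 ÷ 7/104 = 26/3 hours.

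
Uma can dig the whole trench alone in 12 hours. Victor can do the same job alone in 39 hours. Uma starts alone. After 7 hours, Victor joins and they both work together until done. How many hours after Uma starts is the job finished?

184/17 hours

In the first 7 hours Uma alone does 7/12 of the job, leaving 5/12.
Once everyone is working, combined rate: 1/12 + 1/39 = (13 + 4)/156 = 17/156 per hour.
Remaining 5/12 at 17/156 per hour takes 65/17 hours.
Total from the start = 7 + 65/17 = 184/17 hours.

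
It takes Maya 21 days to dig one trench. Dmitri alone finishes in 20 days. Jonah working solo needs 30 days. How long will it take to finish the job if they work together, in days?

84/11 days

Combined rate: 1/21 + 1/20 + 1/30 = (20 + 21 + 14)/420 = 55/420 = 11/84 per day.
Time = 1 ÷ (11/84) = 84/11 days.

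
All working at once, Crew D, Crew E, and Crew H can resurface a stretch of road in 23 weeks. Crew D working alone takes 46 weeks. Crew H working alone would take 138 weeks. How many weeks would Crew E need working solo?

69 weeks

Combined rate is 1/23 per week.
Known contribution: 1/46 + 1/138 = (3 + 1)/138 = 4/138 = 2/69 per week.
So Crew E's rate is 1/23 − 2/69 = 1/69, meaning 69 weeks alone.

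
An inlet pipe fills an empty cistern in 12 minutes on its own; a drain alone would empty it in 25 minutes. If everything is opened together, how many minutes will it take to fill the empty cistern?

300/13 minutes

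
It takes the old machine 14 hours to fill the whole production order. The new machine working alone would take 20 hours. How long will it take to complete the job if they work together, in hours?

With two workers the combined time is the product over the sum: 14·20/(14+20) = 280/34 = 140/17 hours.

140/17 hours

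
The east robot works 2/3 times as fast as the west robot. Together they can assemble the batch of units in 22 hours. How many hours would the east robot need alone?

55 hours

Let the west robot's rate be r; then the east robot's rate is (2/3)r, so together (2/3 + 1)r = (5/3)r = 1/22.
Thus r = 3/110 per hour.
The west robot alone: 110/3 hours; the east robot alone: 55 hours.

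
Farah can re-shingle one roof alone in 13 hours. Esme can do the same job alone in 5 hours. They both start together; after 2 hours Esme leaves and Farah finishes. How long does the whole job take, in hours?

39/5 hours

In the first 2 hours the combined rate is 18/65, so 36/65 of the job is done, leaving 29/65.
After Esme leaves the rate is 1/13 per hour; the remaining 29/65 takes 29/5 hours.
Total = 2 + 29/5 = 39/5 hours.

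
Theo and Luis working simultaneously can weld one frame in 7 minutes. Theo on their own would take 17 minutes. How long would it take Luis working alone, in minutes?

119/10 minutes

Combined rate is 1/7 per minute.
Known contribution: 1/17 per minute.
So Luis's rate is 1/7 − 1/17 = 10/119, meaning 119/10 minutes alone.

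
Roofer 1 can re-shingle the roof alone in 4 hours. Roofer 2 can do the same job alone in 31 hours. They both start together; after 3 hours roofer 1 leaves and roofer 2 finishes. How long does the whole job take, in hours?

In the first 3 hours the combined rate is 35/124, so 105/124 of the job is done, leaving 19/124.
After roofer 1 leaves the rate is 1/31 per hour; the remaining 19/124 takes 19/4 hours.
Total = 3 + 19/4 = 31/4 hours.

31/4 hours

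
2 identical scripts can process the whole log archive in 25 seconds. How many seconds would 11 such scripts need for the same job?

50/11 seconds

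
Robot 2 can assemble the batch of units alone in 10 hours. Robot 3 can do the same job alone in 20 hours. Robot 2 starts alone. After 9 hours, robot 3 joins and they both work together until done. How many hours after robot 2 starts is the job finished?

29/3 hours

In the first 9 hours robot 2 alone does 9/10 of the job, leaving 1/10.
Once everyone is working, combined rate: 1/10 + 1/20 = (2 + 1)/20 = 3/20 per hour.
Remaining 1/10 at 3/20 per hour takes 2/3 hours.
Total from the start = 9 + 2/3 = 29/3 hours.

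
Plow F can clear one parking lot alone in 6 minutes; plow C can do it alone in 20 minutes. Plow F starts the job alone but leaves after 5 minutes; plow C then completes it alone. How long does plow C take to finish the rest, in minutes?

10/3 minutes

In 5 minutes plow F does 5/6 of the job, leaving 1/6.
Plow C works at 1/20 per minute, so finishing takes 1/6 ÷ 1/20 = 10/3 minutes.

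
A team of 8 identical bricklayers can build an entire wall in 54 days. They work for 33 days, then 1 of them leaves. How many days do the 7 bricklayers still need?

One bricklayer does 1/432 of the job per day.
After 33 days with 8 bricklayers, 11/18 is done (7/18 left).
With 7 bricklayers the rate is 7/432, so the rest takes 7/18 ÷ 7/432 = 24 days.

24 days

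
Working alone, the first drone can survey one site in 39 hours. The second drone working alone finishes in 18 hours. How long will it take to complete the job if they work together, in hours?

Combined rate: 1/39 + 1/18 = (6 + 13)/234 = 19/234 per hour.
Time = 1 ÷ (19/234) = 234/19 hours.

234/19 hours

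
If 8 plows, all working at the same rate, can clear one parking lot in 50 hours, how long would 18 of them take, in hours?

200/9 hours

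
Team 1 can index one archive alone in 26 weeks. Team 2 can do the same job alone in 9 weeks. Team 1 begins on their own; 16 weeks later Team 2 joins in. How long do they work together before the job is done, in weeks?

18/7 weeks

In the first 16 weeks Team 1 alone does 16/26 = 8/13 of the job, leaving 5/13.
Once everyone is working, combined rate: 1/26 + 1/9 = (9 + 26)/234 = 35/234 per week.
Remaining 5/13 at 35/234 per week takes 18/7 weeks.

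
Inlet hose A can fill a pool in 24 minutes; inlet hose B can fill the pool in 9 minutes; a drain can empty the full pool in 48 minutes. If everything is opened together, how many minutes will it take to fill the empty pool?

144/19 minutes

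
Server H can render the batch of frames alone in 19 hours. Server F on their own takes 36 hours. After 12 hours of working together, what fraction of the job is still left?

2/57

Combined rate: 1/19 + 1/36 = (36 + 19)/684 = 55/684 per hour.
In 12 hours they complete 12·55/684 = 55/57 of the job.
So 2/57 remains.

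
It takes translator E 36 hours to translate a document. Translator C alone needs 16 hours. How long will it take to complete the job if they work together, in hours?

With two workers the combined time is the product over the sum: 36·16/(36+16) = 576/52 = 144/13 hours.

144/13 hours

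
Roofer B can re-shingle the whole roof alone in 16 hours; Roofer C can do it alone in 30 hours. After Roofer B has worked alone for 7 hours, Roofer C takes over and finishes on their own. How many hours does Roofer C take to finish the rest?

In 7 hours Roofer B does 7/16 of the job, leaving 9/16.
Roofer C works at 1/30 per hour, so finishing takes 9/16 ÷ 1/30 = 135/8 hours.

135/8 hours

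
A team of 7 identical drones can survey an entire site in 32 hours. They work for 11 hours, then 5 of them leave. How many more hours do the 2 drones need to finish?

One drone does 1/224 of the job per hour.
After 11 hours with 7 drones, 11/32 is done (21/32 left).
With 2 drones the rate is 2/224 = 1/112, so the rest takes 21/32 ÷ 1/112 = 147/2 hours.

147/2 hours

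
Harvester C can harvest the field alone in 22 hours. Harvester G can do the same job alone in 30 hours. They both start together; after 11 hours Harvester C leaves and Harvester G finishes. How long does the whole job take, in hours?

15 hours

In the first 11 hours the combined rate is 13/165, so 13/15 of the job is done, leaving 2/15.
After Harvester C leaves the rate is 1/30 per hour; the remaining 2/15 takes 4 hours.
Total = 11 + 4 = 15 hours.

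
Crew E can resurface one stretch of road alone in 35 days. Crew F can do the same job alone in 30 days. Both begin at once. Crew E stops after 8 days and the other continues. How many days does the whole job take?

162/7 days

In the first 8 days the combined rate is 13/210, so 52/105 of the job is done, leaving 53/105.
After crew E leaves the rate is 1/30 per day; the remaining 53/105 takes 106/7 days.
Total = 8 + 106/7 = 162/7 days.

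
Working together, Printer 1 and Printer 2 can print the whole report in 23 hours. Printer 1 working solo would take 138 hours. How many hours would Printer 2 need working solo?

Combined rate is 1/23 per hour.
Known contribution: 1/138 per hour.
So Printer 2's rate is 1/23 − 1/138 = 5/138, meaning 138/5 hours alone.

138/5 hours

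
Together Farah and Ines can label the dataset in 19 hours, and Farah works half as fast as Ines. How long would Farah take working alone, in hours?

57 hours

Let Ines's rate be r; then Farah's rate is (1/2)r, so together (1/2 + 1)r = (3/2)r = 1/19.
Thus r = 2/57 per hour.
Ines alone: 57/2 hours; Farah alone: 57 hours.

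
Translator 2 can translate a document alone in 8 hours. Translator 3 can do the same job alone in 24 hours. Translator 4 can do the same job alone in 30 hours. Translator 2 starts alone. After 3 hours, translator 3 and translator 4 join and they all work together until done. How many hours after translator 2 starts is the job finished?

49/8 hours

In the first 3 hours translator 2 alone does 3/8 of the job, leaving 5/8.
Once everyone is working, combined rate: 1/8 + 1/24 + 1/30 = (15 + 5 + 4)/120 = 24/120 = 1/5 per hour.
Remaining 5/8 at 1/5 per hour takes 25/8 hours.
Total from the start = 3 + 25/8 = 49/8 hours.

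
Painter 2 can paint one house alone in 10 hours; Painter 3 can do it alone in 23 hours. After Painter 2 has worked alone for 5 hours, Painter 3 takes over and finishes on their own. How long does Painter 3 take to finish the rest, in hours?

In 5 hours Painter 2 does 5/10 = 1/2 of the job, leaving 1/2.
Painter 3 works at 1/23 per hour, so finishing takes 1/2 ÷ 1/23 = 23/2 hours.

23/2 hours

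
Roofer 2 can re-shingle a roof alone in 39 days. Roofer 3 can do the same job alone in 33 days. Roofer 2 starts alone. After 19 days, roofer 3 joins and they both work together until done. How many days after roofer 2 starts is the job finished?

169/6 days

In the first 19 days roofer 2 alone does 19/39 of the job, leaving 20/39.
Once everyone is working, combined rate: 1/39 + 1/33 = (11 + 13)/429 = 24/429 = 8/143 per day.
Remaining 20/39 at 8/143 per day takes 55/6 days.
Total from the start = 19 + 55/6 = 169/6 days.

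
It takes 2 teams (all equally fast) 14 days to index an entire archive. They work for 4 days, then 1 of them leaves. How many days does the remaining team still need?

One team does 1/28 of the job per day.
After 4 days with 2 teams, 2/7 is done (5/7 left).
With 1 team the rate is 1/28, so the rest takes 5/7 ÷ 1/28 = 20 days.

20 days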